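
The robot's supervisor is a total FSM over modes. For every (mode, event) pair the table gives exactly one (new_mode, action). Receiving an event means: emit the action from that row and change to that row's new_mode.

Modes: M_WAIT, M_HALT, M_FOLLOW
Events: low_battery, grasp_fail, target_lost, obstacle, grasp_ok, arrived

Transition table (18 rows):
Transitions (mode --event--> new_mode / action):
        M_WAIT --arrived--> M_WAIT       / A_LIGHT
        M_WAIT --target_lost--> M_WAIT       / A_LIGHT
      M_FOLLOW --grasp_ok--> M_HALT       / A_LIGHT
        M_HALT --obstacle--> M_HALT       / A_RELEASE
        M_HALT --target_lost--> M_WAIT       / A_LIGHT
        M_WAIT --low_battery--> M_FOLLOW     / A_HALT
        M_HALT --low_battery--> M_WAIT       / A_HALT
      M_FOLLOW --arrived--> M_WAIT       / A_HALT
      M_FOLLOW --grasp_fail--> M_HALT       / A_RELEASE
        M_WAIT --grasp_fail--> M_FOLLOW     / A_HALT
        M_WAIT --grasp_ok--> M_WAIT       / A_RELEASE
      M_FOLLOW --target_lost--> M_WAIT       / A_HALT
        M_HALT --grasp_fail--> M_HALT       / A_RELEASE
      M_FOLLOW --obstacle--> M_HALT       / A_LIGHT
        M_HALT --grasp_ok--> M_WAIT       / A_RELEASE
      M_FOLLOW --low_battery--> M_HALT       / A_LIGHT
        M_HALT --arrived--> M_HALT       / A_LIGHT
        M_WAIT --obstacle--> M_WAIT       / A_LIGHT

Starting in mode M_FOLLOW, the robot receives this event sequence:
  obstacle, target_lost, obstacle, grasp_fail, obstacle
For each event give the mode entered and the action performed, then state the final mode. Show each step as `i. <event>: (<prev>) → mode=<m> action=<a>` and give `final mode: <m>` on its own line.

1. obstacle: (M_FOLLOW) → mode=M_HALT action=A_LIGHT
2. target_lost: (M_HALT) → mode=M_WAIT action=A_LIGHT
3. obstacle: (M_WAIT) → mode=M_WAIT action=A_LIGHT
4. grasp_fail: (M_WAIT) → mode=M_FOLLOW action=A_HALT
5. obstacle: (M_FOLLOW) → mode=M_HALT action=A_LIGHT

final mode: M_HALT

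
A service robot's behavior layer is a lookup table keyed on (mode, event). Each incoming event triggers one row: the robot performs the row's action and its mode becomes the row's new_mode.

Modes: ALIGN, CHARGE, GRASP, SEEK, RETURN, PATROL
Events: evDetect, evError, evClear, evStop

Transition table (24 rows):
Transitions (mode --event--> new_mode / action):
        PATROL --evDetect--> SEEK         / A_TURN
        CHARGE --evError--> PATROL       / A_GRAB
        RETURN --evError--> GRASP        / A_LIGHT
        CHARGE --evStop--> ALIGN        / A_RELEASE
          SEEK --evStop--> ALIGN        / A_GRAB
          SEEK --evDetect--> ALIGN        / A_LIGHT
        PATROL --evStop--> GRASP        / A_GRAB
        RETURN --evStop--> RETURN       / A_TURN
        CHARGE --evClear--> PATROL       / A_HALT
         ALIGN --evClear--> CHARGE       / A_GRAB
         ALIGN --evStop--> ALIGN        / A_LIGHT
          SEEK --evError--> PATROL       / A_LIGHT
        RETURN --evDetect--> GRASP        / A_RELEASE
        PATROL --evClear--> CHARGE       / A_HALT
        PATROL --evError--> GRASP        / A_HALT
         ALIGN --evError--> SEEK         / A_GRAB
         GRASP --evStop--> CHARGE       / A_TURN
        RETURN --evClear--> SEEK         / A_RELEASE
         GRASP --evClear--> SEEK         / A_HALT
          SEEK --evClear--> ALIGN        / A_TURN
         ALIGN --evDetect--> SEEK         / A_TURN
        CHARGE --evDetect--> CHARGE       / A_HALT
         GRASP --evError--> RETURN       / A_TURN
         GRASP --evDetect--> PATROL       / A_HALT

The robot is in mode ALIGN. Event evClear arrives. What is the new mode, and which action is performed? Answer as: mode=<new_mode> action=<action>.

current mode = ALIGN; filter table to that mode:
  (ALIGN, evClear) → (CHARGE, A_GRAB)  ← event matches
  (ALIGN, evStop) → (ALIGN, A_LIGHT)
  (ALIGN, evError) → (SEEK, A_GRAB)
  (ALIGN, evDetect) → (SEEK, A_TURN)
event = evClear selects (CHARGE, A_GRAB)

mode=CHARGE action=A_GRAB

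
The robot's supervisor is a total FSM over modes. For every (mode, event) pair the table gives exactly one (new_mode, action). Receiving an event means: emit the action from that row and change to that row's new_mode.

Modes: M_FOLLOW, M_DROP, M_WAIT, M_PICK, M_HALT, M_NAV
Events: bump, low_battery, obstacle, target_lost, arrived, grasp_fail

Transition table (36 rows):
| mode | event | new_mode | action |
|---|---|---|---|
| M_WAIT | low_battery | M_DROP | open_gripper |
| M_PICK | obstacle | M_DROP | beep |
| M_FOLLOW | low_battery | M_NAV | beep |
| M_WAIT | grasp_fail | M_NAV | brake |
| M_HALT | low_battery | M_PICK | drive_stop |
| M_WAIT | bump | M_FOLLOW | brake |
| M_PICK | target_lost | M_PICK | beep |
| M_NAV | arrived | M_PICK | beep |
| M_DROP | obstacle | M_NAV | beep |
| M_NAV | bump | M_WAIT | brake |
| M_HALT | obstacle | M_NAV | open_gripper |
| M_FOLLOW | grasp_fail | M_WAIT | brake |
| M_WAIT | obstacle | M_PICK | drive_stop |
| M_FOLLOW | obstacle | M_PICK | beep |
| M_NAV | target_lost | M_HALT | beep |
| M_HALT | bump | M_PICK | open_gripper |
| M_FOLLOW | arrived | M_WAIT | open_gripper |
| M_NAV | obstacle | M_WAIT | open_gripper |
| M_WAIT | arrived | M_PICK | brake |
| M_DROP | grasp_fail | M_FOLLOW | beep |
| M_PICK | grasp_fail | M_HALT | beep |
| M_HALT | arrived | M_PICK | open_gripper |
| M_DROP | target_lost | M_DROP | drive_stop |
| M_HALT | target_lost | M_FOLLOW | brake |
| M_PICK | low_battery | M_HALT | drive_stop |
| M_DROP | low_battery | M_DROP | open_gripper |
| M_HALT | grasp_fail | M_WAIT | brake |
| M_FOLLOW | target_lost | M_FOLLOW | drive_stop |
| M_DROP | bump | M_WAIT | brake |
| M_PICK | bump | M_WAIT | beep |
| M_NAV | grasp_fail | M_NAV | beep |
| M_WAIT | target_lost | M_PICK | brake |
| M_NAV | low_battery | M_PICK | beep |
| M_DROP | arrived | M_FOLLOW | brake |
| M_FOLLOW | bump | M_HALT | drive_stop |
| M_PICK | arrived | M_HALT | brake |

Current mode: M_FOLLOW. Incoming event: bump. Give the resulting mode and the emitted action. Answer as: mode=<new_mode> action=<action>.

current mode = M_FOLLOW; filter table to that mode:
  (M_FOLLOW, low_battery) → (M_NAV, beep)
  (M_FOLLOW, grasp_fail) → (M_WAIT, brake)
  (M_FOLLOW, obstacle) → (M_PICK, beep)
  (M_FOLLOW, arrived) → (M_WAIT, open_gripper)
  (M_FOLLOW, target_lost) → (M_FOLLOW, drive_stop)
  (M_FOLLOW, bump) → (M_HALT, drive_stop)  ← event matches
event = bump selects (M_HALT, drive_stop)

mode=M_HALT action=drive_stop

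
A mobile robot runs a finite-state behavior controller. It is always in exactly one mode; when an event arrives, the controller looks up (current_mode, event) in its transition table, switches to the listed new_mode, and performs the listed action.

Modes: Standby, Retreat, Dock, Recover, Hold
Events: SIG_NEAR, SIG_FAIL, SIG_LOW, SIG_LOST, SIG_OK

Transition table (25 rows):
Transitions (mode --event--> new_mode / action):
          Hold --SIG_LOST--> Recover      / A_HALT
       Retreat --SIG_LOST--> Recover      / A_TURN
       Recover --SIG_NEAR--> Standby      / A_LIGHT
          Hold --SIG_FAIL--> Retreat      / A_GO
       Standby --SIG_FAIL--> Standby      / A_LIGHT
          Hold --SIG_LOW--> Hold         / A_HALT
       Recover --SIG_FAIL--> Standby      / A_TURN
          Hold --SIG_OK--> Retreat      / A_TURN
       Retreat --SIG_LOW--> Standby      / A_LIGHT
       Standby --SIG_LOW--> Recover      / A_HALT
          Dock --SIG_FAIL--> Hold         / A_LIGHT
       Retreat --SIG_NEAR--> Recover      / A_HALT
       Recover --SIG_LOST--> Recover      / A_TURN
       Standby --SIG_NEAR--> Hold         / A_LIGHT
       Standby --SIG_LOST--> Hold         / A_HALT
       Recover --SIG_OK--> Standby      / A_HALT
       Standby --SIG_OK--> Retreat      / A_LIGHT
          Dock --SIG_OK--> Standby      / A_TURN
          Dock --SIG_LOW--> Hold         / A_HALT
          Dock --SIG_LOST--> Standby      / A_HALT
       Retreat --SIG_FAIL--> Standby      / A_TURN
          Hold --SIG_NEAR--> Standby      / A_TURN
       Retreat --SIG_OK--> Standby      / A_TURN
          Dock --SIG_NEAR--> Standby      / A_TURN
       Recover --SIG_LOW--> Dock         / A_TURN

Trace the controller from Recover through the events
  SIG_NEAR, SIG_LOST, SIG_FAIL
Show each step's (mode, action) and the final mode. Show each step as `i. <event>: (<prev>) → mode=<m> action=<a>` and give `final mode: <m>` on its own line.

final mode: Retreat

1. SIG_NEAR: (Recover) → mode=Standby action=A_LIGHT
2. SIG_LOST: (Standby) → mode=Hold action=A_HALT
3. SIG_FAIL: (Hold) → mode=Retreat action=A_GO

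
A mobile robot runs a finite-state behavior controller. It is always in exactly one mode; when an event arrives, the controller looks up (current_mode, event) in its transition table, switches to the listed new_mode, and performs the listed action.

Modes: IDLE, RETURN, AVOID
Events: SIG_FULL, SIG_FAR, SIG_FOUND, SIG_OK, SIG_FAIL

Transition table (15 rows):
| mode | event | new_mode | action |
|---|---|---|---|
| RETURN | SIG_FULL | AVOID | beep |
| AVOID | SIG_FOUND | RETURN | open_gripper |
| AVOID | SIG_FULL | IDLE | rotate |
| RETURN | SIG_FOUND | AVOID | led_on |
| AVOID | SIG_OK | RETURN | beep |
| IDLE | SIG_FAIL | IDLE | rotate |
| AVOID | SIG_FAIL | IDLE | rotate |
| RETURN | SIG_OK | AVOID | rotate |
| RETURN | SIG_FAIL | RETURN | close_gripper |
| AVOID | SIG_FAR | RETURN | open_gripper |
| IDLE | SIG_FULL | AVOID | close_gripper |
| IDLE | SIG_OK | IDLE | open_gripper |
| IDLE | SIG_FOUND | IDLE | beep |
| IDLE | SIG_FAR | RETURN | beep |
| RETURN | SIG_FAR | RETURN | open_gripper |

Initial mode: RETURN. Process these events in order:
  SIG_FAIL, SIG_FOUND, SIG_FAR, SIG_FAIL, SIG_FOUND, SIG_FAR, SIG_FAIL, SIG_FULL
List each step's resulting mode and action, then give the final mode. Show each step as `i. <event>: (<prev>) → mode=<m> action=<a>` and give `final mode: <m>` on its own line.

1. SIG_FAIL: (RETURN) → mode=RETURN action=close_gripper
2. SIG_FOUND: (RETURN) → mode=AVOID action=led_on
3. SIG_FAR: (AVOID) → mode=RETURN action=open_gripper
4. SIG_FAIL: (RETURN) → mode=RETURN action=close_gripper
5. SIG_FOUND: (RETURN) → mode=AVOID action=led_on
6. SIG_FAR: (AVOID) → mode=RETURN action=open_gripper
7. SIG_FAIL: (RETURN) → mode=RETURN action=close_gripper
8. SIG_FULL: (RETURN) → mode=AVOID action=beep

final mode: AVOID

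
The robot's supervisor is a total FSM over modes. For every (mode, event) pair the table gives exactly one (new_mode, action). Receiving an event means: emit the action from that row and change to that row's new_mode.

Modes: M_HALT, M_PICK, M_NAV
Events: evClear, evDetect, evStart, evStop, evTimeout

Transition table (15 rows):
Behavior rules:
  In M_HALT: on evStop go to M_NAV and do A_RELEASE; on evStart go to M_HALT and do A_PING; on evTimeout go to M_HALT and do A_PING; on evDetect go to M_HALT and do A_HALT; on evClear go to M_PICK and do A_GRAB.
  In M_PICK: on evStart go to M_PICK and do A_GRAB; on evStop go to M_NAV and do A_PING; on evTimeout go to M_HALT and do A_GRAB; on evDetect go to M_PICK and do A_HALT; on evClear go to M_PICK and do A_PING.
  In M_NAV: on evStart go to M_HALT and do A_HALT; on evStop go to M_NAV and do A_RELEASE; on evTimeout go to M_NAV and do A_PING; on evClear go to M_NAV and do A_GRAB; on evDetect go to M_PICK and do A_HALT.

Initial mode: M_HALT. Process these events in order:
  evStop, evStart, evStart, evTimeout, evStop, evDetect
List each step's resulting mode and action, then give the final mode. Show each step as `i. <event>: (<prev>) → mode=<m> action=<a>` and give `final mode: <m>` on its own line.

final mode: M_PICK

1. evStop: (M_HALT) → mode=M_NAV action=A_RELEASE
2. evStart: (M_NAV) → mode=M_HALT action=A_HALT
3. evStart: (M_HALT) → mode=M_HALT action=A_PING
4. evTimeout: (M_HALT) → mode=M_HALT action=A_PING
5. evStop: (M_HALT) → mode=M_NAV action=A_RELEASE
6. evDetect: (M_NAV) → mode=M_PICK action=A_HALT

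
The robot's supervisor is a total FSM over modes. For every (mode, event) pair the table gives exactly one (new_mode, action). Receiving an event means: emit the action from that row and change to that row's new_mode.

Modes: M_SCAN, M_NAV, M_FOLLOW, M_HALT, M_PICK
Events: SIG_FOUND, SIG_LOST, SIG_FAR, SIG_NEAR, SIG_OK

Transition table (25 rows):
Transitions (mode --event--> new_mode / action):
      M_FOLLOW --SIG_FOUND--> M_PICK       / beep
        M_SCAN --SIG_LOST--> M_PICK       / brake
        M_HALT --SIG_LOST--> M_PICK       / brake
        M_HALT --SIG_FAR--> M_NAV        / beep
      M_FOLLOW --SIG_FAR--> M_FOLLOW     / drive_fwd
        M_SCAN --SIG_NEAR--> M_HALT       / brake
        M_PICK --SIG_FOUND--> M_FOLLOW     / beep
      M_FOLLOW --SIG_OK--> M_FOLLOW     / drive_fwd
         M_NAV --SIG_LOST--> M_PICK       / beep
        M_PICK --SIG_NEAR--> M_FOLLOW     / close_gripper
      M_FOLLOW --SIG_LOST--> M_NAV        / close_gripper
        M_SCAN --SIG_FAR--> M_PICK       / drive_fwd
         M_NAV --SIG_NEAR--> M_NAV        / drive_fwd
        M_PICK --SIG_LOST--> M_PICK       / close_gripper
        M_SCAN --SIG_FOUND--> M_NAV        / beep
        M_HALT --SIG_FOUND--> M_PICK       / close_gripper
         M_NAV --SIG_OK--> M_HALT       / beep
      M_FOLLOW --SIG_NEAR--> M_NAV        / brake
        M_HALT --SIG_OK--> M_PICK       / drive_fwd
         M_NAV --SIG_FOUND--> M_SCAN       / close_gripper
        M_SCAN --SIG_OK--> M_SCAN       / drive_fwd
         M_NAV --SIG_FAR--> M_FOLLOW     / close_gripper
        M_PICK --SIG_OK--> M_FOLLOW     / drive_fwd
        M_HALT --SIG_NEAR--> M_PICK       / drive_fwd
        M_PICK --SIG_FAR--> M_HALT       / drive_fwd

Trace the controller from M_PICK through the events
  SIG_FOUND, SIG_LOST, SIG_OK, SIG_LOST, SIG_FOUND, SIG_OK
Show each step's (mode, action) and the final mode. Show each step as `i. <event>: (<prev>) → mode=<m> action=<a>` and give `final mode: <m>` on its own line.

1. SIG_FOUND: (M_PICK) → mode=M_FOLLOW action=beep
2. SIG_LOST: (M_FOLLOW) → mode=M_NAV action=close_gripper
3. SIG_OK: (M_NAV) → mode=M_HALT action=beep
4. SIG_LOST: (M_HALT) → mode=M_PICK action=brake
5. SIG_FOUND: (M_PICK) → mode=M_FOLLOW action=beep
6. SIG_OK: (M_FOLLOW) → mode=M_FOLLOW action=drive_fwd

final mode: M_FOLLOW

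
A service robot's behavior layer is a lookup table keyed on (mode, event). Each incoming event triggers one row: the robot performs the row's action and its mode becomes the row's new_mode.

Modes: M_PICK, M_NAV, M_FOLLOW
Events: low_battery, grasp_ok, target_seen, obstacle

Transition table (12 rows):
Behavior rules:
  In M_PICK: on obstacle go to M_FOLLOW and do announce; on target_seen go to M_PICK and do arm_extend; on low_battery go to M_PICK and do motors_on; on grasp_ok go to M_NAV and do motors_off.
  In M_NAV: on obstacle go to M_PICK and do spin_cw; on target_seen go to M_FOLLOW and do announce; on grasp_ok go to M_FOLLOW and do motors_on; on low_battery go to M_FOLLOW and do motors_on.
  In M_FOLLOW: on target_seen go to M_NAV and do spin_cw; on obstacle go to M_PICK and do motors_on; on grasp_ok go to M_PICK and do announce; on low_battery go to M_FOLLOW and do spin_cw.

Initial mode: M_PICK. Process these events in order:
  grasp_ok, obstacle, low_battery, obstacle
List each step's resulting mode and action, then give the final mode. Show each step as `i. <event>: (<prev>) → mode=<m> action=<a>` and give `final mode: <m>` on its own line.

1. grasp_ok: (M_PICK) → mode=M_NAV action=motors_off
2. obstacle: (M_NAV) → mode=M_PICK action=spin_cw
3. low_battery: (M_PICK) → mode=M_PICK action=motors_on
4. obstacle: (M_PICK) → mode=M_FOLLOW action=announce

final mode: M_FOLLOW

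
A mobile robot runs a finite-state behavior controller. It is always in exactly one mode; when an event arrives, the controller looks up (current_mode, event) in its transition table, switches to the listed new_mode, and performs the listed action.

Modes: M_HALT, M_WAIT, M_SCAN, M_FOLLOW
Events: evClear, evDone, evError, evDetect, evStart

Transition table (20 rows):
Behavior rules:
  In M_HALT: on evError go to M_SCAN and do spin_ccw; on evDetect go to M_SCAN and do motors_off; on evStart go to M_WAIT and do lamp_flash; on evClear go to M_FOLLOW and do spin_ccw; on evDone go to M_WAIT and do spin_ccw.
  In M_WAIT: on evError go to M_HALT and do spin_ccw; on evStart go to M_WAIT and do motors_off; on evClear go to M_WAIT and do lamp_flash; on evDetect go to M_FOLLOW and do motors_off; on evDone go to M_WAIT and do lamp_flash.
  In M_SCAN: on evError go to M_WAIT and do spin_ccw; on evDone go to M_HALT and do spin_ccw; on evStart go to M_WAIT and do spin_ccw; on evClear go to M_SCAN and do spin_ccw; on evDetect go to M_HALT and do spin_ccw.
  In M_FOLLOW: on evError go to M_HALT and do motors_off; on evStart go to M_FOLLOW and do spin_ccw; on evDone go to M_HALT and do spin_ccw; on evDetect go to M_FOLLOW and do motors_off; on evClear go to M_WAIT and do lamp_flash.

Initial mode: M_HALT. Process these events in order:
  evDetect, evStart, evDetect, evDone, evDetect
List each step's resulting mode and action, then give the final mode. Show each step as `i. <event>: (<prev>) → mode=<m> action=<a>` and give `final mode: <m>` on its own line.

final mode: M_SCAN

1. evDetect: (M_HALT) → mode=M_SCAN action=motors_off
2. evStart: (M_SCAN) → mode=M_WAIT action=spin_ccw
3. evDetect: (M_WAIT) → mode=M_FOLLOW action=motors_off
4. evDone: (M_FOLLOW) → mode=M_HALT action=spin_ccw
5. evDetect: (M_HALT) → mode=M_SCAN action=motors_off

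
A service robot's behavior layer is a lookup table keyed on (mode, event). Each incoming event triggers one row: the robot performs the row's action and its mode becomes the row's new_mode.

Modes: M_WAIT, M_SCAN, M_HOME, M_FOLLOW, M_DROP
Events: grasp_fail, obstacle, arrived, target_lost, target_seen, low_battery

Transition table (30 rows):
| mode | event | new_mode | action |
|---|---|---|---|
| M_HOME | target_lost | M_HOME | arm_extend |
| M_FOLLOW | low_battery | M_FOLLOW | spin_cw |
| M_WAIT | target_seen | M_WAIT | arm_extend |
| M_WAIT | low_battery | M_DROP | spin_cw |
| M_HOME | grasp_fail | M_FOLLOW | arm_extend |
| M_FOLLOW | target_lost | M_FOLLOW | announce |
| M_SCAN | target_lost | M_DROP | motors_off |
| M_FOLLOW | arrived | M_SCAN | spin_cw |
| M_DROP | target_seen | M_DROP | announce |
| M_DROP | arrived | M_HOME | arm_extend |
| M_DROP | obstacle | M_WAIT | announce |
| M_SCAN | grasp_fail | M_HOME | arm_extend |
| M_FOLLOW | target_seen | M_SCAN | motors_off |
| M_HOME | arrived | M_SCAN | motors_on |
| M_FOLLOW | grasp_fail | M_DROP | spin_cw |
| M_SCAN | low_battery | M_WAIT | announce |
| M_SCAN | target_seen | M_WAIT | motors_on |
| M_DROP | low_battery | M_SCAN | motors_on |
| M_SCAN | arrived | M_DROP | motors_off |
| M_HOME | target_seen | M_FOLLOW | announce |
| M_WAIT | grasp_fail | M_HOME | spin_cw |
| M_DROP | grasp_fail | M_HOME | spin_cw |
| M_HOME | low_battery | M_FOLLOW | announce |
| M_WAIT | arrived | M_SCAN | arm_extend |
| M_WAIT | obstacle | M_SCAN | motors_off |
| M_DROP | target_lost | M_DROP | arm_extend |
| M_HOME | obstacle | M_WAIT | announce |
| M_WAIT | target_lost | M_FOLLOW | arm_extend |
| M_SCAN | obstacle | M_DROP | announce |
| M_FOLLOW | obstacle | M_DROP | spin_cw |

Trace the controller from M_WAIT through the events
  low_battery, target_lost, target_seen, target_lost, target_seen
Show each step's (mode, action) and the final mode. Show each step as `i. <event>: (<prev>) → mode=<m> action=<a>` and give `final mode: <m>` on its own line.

1. low_battery: (M_WAIT) → mode=M_DROP action=spin_cw
2. target_lost: (M_DROP) → mode=M_DROP action=arm_extend
3. target_seen: (M_DROP) → mode=M_DROP action=announce
4. target_lost: (M_DROP) → mode=M_DROP action=arm_extend
5. target_seen: (M_DROP) → mode=M_DROP action=announce

final mode: M_DROP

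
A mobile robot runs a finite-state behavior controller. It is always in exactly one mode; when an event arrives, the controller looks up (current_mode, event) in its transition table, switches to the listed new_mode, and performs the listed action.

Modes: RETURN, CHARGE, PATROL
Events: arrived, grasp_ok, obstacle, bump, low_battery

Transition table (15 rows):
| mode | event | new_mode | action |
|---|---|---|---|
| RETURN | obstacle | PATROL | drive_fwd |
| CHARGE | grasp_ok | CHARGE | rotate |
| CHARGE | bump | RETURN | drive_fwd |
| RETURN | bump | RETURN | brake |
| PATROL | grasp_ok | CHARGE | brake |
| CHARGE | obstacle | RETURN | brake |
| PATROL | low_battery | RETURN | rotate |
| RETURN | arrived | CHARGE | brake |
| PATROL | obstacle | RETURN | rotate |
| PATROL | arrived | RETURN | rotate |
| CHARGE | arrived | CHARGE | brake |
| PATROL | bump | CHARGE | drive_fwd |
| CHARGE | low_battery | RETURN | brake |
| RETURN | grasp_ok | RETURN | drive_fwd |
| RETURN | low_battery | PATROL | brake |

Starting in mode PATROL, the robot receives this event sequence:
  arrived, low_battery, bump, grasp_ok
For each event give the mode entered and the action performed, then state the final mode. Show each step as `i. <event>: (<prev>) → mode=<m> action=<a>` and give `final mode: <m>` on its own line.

1. arrived: (PATROL) → mode=RETURN action=rotate
2. low_battery: (RETURN) → mode=PATROL action=brake
3. bump: (PATROL) → mode=CHARGE action=drive_fwd
4. grasp_ok: (CHARGE) → mode=CHARGE action=rotate

final mode: CHARGE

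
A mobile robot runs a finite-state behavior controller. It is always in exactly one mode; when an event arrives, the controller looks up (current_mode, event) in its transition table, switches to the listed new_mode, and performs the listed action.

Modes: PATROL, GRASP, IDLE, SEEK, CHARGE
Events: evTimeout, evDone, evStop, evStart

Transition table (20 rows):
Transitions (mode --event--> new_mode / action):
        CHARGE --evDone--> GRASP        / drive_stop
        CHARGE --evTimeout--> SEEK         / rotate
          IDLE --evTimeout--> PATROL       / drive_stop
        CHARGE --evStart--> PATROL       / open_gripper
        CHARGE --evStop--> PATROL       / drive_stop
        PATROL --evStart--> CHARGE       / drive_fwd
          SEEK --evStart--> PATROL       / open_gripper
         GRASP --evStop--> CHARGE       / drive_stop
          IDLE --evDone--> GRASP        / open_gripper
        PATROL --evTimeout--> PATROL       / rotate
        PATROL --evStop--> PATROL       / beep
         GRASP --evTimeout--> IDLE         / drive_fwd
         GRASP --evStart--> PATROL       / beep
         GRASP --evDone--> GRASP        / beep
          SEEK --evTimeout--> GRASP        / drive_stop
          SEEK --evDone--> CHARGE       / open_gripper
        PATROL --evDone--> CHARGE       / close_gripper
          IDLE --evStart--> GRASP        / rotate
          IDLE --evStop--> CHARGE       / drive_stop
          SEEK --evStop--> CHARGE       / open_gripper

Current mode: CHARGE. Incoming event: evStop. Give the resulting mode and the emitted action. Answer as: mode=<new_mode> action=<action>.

current mode = CHARGE; filter table to that mode:
  (CHARGE, evDone) → (GRASP, drive_stop)
  (CHARGE, evTimeout) → (SEEK, rotate)
  (CHARGE, evStart) → (PATROL, open_gripper)
  (CHARGE, evStop) → (PATROL, drive_stop)  ← event matches
event = evStop selects (PATROL, drive_stop)

mode=PATROL action=drive_stop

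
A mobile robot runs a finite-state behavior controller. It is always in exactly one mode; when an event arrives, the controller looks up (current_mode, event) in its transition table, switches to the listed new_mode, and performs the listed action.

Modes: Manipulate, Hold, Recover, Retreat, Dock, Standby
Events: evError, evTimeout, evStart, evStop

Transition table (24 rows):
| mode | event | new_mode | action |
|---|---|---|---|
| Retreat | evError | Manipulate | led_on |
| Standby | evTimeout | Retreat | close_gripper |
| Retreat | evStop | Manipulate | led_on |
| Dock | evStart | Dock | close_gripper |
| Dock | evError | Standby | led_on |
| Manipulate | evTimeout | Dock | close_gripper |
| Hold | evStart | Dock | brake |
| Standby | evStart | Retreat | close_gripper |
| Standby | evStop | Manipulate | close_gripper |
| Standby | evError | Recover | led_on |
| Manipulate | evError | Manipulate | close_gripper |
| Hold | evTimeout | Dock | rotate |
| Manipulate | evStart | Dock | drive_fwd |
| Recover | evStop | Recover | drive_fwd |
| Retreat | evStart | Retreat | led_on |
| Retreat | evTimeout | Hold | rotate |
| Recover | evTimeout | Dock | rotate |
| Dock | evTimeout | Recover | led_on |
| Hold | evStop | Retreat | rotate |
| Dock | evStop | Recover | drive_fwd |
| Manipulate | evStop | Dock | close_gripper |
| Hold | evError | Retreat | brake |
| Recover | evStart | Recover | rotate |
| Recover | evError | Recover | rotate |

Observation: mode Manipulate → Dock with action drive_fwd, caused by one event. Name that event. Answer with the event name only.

evStart

try evError: (Manipulate, evError) → (Manipulate, close_gripper)
try evTimeout: (Manipulate, evTimeout) → (Dock, close_gripper)
try evStart: (Manipulate, evStart) → (Dock, drive_fwd)  ← matches
try evStop: (Manipulate, evStop) → (Dock, close_gripper)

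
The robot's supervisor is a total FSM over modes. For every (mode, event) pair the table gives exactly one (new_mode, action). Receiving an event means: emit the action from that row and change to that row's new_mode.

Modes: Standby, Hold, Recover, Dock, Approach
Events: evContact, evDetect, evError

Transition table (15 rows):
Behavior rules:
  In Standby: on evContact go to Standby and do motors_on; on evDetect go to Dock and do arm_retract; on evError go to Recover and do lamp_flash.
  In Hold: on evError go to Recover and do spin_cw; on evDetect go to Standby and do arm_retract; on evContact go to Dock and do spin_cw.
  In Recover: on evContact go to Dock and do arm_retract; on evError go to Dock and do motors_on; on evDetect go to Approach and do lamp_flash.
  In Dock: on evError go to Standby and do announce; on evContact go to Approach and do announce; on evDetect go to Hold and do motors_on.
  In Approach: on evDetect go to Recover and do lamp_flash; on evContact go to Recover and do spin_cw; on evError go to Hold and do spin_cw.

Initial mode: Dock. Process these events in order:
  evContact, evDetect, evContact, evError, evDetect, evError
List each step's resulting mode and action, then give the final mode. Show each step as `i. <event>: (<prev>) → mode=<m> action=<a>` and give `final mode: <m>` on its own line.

1. evContact: (Dock) → mode=Approach action=announce
2. evDetect: (Approach) → mode=Recover action=lamp_flash
3. evContact: (Recover) → mode=Dock action=arm_retract
4. evError: (Dock) → mode=Standby action=announce
5. evDetect: (Standby) → mode=Dock action=arm_retract
6. evError: (Dock) → mode=Standby action=announce

final mode: Standby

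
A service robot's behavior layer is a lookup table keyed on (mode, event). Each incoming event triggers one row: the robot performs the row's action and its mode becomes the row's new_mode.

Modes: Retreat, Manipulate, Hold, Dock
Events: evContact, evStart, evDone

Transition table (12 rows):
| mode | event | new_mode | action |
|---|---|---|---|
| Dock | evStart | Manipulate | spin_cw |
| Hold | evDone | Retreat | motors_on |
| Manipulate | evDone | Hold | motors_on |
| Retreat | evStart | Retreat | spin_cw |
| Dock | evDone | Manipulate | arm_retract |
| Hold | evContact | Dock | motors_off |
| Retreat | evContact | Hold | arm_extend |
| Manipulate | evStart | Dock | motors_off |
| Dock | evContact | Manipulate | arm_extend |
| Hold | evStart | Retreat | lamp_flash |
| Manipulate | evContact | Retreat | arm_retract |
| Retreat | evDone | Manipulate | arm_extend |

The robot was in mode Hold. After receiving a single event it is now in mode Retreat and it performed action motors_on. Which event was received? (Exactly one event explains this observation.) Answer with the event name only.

try evContact: (Hold, evContact) → (Dock, motors_off)
try evStart: (Hold, evStart) → (Retreat, lamp_flash)
try evDone: (Hold, evDone) → (Retreat, motors_on)  ← matches

evDone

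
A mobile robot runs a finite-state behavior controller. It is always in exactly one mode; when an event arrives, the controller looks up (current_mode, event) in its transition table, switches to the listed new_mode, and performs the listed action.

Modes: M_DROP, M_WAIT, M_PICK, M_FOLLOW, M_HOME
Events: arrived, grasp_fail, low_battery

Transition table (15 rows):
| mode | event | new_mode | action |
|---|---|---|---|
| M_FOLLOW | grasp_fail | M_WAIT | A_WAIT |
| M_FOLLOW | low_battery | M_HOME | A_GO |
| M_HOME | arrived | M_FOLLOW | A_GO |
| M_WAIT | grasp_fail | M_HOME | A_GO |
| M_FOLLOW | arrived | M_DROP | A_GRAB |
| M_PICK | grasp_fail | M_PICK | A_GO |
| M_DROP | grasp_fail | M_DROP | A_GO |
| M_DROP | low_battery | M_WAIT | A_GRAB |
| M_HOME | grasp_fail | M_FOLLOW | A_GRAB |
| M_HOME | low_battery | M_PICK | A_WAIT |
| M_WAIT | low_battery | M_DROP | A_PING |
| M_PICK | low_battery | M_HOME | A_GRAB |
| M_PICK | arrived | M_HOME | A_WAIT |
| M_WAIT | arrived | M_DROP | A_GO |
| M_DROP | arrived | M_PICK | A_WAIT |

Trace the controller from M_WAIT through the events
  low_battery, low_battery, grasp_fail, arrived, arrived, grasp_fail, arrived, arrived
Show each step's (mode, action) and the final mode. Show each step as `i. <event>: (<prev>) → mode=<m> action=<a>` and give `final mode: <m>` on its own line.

1. low_battery: (M_WAIT) → mode=M_DROP action=A_PING
2. low_battery: (M_DROP) → mode=M_WAIT action=A_GRAB
3. grasp_fail: (M_WAIT) → mode=M_HOME action=A_GO
4. arrived: (M_HOME) → mode=M_FOLLOW action=A_GO
5. arrived: (M_FOLLOW) → mode=M_DROP action=A_GRAB
6. grasp_fail: (M_DROP) → mode=M_DROP action=A_GO
7. arrived: (M_DROP) → mode=M_PICK action=A_WAIT
8. arrived: (M_PICK) → mode=M_HOME action=A_WAIT

final mode: M_HOME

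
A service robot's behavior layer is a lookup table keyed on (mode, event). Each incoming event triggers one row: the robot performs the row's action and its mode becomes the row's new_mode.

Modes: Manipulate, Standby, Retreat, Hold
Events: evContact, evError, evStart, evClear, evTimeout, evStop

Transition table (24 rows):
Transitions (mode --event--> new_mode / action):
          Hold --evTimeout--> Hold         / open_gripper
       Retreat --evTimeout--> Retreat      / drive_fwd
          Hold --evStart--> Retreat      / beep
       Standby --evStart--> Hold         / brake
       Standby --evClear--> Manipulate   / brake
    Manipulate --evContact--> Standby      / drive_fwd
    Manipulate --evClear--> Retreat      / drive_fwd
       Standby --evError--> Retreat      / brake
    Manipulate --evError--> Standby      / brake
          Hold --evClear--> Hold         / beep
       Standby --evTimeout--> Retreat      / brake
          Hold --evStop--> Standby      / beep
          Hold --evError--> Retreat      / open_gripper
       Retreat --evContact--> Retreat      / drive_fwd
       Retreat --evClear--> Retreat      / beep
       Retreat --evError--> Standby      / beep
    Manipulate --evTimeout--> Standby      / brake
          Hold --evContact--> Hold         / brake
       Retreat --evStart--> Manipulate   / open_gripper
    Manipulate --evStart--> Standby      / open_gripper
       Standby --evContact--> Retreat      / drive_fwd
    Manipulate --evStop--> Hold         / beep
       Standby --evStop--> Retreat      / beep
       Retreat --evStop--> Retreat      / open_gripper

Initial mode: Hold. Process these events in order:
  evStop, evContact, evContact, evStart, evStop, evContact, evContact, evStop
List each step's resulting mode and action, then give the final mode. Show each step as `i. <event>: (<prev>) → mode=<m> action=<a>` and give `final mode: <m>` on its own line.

final mode: Standby

1. evStop: (Hold) → mode=Standby action=beep
2. evContact: (Standby) → mode=Retreat action=drive_fwd
3. evContact: (Retreat) → mode=Retreat action=drive_fwd
4. evStart: (Retreat) → mode=Manipulate action=open_gripper
5. evStop: (Manipulate) → mode=Hold action=beep
6. evContact: (Hold) → mode=Hold action=brake
7. evContact: (Hold) → mode=Hold action=brake
8. evStop: (Hold) → mode=Standby action=beep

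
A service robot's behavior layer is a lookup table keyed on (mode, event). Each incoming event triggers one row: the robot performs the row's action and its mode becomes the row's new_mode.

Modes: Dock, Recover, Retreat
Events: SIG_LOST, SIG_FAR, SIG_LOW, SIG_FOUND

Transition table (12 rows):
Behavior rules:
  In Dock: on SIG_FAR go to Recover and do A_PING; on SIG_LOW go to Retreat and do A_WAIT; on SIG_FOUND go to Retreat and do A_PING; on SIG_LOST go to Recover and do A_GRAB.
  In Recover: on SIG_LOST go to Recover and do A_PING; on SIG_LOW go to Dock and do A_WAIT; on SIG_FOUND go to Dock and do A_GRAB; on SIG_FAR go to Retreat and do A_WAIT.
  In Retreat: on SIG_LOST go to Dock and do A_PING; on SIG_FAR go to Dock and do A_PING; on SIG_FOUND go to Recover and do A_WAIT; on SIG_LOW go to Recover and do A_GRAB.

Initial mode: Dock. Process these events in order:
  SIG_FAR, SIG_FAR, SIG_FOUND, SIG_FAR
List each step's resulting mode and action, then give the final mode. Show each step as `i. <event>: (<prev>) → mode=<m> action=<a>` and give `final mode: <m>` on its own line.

final mode: Retreat

1. SIG_FAR: (Dock) → mode=Recover action=A_PING
2. SIG_FAR: (Recover) → mode=Retreat action=A_WAIT
3. SIG_FOUND: (Retreat) → mode=Recover action=A_WAIT
4. SIG_FAR: (Recover) → mode=Retreat action=A_WAIT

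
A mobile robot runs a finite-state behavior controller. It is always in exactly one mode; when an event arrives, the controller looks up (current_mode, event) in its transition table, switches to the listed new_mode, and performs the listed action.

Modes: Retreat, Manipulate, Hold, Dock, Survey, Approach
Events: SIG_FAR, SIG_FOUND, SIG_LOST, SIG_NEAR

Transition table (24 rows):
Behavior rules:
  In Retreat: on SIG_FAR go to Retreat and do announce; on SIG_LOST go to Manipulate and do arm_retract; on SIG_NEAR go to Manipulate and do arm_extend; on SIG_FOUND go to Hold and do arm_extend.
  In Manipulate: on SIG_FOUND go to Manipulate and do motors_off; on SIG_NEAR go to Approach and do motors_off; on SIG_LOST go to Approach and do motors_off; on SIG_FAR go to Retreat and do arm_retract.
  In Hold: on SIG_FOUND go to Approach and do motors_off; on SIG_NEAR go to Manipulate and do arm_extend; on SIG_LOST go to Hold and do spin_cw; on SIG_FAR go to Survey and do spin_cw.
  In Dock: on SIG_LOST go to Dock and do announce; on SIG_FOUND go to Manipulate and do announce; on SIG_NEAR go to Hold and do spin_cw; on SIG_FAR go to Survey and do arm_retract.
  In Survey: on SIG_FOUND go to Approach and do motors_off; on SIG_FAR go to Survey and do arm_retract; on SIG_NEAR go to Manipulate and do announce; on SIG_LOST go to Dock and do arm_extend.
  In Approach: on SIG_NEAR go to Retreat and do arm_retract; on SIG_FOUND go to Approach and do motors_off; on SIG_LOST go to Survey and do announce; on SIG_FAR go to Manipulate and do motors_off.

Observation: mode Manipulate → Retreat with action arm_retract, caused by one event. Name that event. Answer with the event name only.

try SIG_FAR: (Manipulate, SIG_FAR) → (Retreat, arm_retract)  ← matches
try SIG_FOUND: (Manipulate, SIG_FOUND) → (Manipulate, motors_off)
try SIG_LOST: (Manipulate, SIG_LOST) → (Approach, motors_off)
try SIG_NEAR: (Manipulate, SIG_NEAR) → (Approach, motors_off)

SIG_FAR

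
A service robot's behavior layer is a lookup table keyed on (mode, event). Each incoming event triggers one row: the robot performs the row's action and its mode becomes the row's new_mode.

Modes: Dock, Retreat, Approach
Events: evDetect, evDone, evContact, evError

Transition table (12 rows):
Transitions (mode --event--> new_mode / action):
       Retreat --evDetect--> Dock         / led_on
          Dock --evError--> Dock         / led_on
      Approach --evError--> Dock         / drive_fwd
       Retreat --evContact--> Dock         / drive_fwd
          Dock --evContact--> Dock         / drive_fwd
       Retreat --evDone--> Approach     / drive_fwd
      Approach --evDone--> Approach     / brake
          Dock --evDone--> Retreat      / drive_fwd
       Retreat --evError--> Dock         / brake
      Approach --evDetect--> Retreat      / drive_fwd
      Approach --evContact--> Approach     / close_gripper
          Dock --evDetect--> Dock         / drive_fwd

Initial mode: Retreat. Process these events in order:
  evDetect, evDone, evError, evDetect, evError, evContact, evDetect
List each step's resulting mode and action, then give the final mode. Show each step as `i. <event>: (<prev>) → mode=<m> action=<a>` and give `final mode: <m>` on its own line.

final mode: Dock

1. evDetect: (Retreat) → mode=Dock action=led_on
2. evDone: (Dock) → mode=Retreat action=drive_fwd
3. evError: (Retreat) → mode=Dock action=brake
4. evDetect: (Dock) → mode=Dock action=drive_fwd
5. evError: (Dock) → mode=Dock action=led_on
6. evContact: (Dock) → mode=Dock action=drive_fwd
7. evDetect: (Dock) → mode=Dock action=drive_fwd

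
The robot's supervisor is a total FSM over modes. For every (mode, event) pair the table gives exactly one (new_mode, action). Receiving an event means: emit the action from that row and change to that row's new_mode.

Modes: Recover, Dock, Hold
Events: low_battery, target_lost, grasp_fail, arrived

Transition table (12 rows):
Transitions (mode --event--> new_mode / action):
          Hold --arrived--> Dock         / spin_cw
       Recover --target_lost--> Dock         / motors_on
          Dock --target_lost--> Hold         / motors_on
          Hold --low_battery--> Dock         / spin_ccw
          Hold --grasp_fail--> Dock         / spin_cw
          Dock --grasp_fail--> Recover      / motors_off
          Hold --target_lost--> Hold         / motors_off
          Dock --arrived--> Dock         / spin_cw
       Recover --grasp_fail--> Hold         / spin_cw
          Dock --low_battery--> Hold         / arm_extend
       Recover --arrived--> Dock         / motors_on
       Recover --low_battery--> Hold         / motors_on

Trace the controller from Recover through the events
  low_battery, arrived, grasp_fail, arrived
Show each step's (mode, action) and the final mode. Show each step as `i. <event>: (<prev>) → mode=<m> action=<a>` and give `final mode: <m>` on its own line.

final mode: Dock

1. low_battery: (Recover) → mode=Hold action=motors_on
2. arrived: (Hold) → mode=Dock action=spin_cw
3. grasp_fail: (Dock) → mode=Recover action=motors_off
4. arrived: (Recover) → mode=Dock action=motors_on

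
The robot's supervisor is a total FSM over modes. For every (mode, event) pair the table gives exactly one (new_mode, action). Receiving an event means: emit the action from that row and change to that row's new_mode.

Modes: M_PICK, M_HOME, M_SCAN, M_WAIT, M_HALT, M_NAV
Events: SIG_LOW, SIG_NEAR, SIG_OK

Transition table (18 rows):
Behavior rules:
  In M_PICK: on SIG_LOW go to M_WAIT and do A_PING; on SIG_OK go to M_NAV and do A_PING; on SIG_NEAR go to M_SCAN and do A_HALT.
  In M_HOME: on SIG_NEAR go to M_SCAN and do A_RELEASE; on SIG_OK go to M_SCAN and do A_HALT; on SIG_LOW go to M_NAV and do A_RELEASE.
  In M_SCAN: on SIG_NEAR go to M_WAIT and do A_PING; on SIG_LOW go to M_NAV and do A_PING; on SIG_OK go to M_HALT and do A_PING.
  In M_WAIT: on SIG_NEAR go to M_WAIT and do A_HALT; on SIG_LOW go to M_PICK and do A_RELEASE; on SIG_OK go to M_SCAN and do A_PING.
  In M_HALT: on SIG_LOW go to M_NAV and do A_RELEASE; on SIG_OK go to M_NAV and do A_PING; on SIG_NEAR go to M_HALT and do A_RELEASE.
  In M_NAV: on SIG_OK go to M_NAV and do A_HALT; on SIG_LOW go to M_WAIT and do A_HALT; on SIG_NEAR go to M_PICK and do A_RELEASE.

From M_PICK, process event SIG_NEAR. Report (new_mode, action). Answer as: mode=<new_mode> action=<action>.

mode=M_SCAN action=A_HALT

current mode = M_PICK; filter table to that mode:
  (M_PICK, SIG_LOW) → (M_WAIT, A_PING)
  (M_PICK, SIG_OK) → (M_NAV, A_PING)
  (M_PICK, SIG_NEAR) → (M_SCAN, A_HALT)  ← event matches
event = SIG_NEAR selects (M_SCAN, A_HALT)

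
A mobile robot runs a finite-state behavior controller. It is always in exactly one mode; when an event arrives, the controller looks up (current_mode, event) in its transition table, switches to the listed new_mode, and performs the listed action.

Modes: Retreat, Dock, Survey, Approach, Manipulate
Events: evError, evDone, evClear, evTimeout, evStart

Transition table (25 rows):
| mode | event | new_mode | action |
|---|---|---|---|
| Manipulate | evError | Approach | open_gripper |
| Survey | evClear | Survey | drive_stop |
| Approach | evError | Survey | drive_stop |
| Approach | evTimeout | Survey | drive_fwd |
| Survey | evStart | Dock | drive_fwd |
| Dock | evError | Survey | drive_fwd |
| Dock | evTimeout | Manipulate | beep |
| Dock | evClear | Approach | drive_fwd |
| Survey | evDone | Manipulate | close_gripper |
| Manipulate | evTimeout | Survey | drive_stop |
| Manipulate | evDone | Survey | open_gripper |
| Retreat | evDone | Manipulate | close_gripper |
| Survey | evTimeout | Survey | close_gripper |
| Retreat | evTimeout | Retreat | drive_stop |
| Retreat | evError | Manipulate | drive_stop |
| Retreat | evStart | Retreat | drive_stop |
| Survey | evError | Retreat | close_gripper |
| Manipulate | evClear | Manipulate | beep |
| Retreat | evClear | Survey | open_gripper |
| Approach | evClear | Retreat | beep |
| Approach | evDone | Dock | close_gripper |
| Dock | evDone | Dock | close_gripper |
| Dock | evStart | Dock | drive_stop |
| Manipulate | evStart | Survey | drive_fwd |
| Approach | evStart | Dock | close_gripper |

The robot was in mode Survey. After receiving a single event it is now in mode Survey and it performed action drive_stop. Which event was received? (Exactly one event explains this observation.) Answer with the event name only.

evClear

try evError: (Survey, evError) → (Retreat, close_gripper)
try evDone: (Survey, evDone) → (Manipulate, close_gripper)
try evClear: (Survey, evClear) → (Survey, drive_stop)  ← matches
try evTimeout: (Survey, evTimeout) → (Survey, close_gripper)
try evStart: (Survey, evStart) → (Dock, drive_fwd)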